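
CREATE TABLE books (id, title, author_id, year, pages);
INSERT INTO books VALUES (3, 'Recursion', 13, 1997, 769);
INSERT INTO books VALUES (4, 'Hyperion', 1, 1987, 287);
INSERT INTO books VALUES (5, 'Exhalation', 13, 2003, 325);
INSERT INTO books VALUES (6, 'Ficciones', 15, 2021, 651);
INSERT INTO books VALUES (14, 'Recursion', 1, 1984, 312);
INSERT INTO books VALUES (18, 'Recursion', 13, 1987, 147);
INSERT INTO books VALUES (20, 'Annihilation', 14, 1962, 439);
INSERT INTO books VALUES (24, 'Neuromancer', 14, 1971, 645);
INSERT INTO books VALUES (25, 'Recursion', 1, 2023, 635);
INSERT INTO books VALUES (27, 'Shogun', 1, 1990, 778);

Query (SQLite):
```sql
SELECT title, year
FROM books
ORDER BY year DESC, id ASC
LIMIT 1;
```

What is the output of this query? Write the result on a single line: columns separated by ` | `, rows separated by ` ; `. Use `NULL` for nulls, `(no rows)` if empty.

Sort by year desc, tiebreak id asc: (2023, id=25), (2021, id=6), (2003, id=5), (1997, id=3) …. Take first 1.

Recursion | 2023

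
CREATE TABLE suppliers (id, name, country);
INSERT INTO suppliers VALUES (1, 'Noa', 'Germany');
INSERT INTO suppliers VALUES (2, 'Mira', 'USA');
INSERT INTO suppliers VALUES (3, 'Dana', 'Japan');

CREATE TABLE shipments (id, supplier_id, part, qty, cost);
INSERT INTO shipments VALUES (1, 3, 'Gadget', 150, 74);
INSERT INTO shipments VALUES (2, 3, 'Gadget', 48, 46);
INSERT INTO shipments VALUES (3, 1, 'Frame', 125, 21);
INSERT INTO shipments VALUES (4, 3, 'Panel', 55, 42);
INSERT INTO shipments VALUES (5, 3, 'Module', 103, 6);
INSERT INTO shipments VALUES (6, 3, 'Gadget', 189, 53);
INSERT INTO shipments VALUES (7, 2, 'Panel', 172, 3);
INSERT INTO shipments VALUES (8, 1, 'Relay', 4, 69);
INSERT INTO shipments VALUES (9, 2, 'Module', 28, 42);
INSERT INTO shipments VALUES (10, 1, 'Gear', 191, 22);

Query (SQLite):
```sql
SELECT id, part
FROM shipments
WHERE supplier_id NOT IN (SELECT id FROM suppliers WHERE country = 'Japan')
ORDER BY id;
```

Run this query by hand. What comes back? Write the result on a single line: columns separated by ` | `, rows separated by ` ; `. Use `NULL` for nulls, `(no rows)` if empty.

Inner query: suppliers.id where country = 'Japan'.
Outer: keep shipments rows whose supplier_id is not in that set.
Inner query → {3}

3 | Frame ; 7 | Panel ; 8 | Relay ; 9 | Module ; 10 | Gear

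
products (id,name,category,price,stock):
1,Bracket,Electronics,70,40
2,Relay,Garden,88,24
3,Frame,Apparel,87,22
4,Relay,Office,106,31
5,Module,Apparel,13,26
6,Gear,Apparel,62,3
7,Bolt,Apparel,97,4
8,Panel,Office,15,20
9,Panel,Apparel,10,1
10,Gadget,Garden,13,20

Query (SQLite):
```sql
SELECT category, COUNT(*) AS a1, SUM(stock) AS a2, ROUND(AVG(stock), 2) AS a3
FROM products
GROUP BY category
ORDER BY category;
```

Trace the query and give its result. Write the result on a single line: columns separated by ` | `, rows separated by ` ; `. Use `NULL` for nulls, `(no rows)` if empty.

Apparel | 5 | 56 | 11.2 ; Electronics | 1 | 40 | 40 ; Garden | 2 | 44 | 22 ; Office | 2 | 51 | 25.5

Group products by category.
Per group compute: COUNT(*), SUM(stock), ROUND(AVG(stock), 2).
  Apparel: ids {3, 5, 6, 7, 9} → COUNT(*)=5, SUM(stock)=56, ROUND(AVG(stock), 2)=11.2
  Electronics: ids {1} → COUNT(*)=1, SUM(stock)=40, ROUND(AVG(stock), 2)=40
  Garden: ids {2, 10} → COUNT(*)=2, SUM(stock)=44, ROUND(AVG(stock), 2)=22
  Office: ids {4, 8} → COUNT(*)=2, SUM(stock)=51, ROUND(AVG(stock), 2)=25.5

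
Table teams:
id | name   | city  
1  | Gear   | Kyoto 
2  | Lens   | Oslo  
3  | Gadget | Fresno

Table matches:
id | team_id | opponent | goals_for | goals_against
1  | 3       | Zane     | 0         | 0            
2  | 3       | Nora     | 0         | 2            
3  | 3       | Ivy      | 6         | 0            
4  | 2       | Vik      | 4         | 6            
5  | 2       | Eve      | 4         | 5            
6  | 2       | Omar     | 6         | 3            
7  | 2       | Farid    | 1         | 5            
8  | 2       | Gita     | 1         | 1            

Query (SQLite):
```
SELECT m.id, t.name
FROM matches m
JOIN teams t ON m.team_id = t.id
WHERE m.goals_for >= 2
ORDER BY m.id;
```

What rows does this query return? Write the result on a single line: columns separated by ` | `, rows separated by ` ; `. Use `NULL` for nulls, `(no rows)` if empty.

3 | Gadget ; 4 | Lens ; 5 | Lens ; 6 | Lens

Each matches row matches the teams row where team_id = teams.id.
Then keep rows with m.goals_for >= 2.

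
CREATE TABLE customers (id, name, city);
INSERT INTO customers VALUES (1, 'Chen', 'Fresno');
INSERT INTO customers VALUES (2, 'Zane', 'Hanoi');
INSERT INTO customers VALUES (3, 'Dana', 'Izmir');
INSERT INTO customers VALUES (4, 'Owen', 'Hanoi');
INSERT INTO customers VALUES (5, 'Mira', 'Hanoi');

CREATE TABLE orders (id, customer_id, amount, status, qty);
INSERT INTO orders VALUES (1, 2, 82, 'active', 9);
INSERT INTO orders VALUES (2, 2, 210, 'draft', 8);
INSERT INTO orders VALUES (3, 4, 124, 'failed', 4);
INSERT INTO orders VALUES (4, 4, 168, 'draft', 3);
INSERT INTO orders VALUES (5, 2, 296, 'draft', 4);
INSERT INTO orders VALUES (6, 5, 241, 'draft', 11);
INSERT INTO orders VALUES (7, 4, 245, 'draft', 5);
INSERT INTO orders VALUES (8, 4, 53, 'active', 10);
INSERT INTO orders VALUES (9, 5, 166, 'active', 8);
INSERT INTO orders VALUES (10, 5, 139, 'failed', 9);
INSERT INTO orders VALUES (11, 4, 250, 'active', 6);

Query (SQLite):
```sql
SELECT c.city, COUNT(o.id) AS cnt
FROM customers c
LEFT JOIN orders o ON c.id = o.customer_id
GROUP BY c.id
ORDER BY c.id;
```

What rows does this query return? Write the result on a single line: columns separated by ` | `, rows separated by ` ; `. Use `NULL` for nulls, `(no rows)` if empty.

Fresno | 0 ; Hanoi | 3 ; Izmir | 0 ; Hanoi | 5 ; Hanoi | 3

LEFT JOIN keeps every customers row; unmatched ones get NULL for orders columns.
Group by customers.id and compute COUNT(o.id). COUNT(col) of an all-NULL group is 0.
  1: ids {—} → COUNT(o.id)=0
  2: ids {1, 2, 5} → COUNT(o.id)=3
  3: ids {—} → COUNT(o.id)=0
  4: ids {3, 4, 7, 8, 11} → COUNT(o.id)=5
  5: ids {6, 9, 10} → COUNT(o.id)=3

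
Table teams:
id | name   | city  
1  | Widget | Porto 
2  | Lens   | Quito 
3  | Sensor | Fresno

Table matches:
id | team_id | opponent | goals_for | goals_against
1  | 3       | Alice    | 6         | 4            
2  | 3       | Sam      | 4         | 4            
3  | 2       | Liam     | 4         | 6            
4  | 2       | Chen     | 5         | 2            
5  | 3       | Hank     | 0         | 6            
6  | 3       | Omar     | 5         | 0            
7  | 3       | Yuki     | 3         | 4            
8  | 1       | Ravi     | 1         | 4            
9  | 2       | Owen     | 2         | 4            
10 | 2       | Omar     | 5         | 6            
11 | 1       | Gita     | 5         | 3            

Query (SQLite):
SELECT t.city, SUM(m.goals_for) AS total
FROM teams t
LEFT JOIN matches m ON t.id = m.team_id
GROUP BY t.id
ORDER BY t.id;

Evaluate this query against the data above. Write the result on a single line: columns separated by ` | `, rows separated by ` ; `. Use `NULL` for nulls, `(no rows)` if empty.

LEFT JOIN keeps every teams row; unmatched ones get NULL for matches columns.
Group by teams.id and compute SUM(m.goals_for). SUM over an all-NULL group is NULL.
  1: ids {8, 11} → SUM(m.goals_for)=6
  2: ids {3, 4, 9, 10} → SUM(m.goals_for)=16
  3: ids {1, 2, 5, 6, 7} → SUM(m.goals_for)=18

Porto | 6 ; Quito | 16 ; Fresno | 18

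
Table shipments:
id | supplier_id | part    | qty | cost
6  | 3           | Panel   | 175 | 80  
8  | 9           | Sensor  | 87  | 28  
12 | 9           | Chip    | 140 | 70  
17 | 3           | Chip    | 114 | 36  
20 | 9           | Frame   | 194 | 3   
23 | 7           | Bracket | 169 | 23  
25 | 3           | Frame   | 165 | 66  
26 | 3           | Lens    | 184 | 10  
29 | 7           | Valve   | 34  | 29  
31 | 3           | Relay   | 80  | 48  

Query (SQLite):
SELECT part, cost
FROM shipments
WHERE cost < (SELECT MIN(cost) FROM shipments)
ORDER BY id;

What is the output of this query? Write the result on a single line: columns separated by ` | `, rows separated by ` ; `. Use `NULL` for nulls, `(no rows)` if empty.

(no rows)

Scalar subquery: MIN(cost) over all shipments rows = 3.
Keep rows where cost < that value.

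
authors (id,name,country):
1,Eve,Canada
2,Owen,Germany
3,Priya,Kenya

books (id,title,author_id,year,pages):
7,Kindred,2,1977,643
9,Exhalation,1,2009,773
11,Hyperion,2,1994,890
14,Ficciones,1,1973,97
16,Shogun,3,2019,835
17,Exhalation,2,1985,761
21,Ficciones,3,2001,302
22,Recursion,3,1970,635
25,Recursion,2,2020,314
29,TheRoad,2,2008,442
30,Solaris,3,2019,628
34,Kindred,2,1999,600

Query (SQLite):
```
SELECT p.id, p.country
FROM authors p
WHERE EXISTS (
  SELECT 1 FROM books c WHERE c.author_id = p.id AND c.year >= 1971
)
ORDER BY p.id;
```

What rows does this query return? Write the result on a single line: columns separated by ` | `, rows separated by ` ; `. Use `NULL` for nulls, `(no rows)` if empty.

1 | Canada ; 2 | Germany ; 3 | Kenya

For each authors row, check whether any books with matching author_id has year >= 1971.
Keep rows where that is true.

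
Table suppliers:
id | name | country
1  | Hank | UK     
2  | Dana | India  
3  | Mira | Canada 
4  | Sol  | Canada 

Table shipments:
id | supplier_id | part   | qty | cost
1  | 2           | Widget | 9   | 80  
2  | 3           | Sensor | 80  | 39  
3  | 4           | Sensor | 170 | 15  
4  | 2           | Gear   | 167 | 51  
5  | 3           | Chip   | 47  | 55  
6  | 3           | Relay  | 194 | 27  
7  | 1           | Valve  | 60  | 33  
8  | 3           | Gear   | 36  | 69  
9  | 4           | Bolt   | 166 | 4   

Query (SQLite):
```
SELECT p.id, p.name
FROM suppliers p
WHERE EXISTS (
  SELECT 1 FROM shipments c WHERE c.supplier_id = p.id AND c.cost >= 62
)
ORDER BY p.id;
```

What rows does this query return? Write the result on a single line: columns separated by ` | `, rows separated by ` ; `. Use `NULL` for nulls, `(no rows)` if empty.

For each suppliers row, check whether any shipments with matching supplier_id has cost >= 62.
Keep rows where that is true.

2 | Dana ; 3 | Mira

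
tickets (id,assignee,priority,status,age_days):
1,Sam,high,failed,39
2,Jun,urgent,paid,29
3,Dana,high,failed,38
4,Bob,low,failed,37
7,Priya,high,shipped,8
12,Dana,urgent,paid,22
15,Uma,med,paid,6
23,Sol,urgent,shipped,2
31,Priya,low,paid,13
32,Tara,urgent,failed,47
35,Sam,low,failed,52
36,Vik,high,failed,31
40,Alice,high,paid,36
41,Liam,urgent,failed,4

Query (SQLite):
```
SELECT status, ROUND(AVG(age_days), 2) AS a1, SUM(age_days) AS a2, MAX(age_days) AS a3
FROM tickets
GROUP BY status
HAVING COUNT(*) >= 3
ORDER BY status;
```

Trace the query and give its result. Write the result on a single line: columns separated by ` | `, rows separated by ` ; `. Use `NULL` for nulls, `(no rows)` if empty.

Group tickets by status.
Per group compute: ROUND(AVG(age_days), 2), SUM(age_days), MAX(age_days).
HAVING: drop groups with fewer than 3 rows.
  failed: ids {1, 3, 4, 32, 35, 36, 41} → ROUND(AVG(age_days), 2)=35.43, SUM(age_days)=248, MAX(age_days)=52
  paid: ids {2, 12, 15, 31, 40} → ROUND(AVG(age_days), 2)=21.2, SUM(age_days)=106, MAX(age_days)=36
  shipped: ids {7, 23} → ROUND(AVG(age_days), 2)=5, SUM(age_days)=10, MAX(age_days)=8

failed | 35.43 | 248 | 52 ; paid | 21.2 | 106 | 36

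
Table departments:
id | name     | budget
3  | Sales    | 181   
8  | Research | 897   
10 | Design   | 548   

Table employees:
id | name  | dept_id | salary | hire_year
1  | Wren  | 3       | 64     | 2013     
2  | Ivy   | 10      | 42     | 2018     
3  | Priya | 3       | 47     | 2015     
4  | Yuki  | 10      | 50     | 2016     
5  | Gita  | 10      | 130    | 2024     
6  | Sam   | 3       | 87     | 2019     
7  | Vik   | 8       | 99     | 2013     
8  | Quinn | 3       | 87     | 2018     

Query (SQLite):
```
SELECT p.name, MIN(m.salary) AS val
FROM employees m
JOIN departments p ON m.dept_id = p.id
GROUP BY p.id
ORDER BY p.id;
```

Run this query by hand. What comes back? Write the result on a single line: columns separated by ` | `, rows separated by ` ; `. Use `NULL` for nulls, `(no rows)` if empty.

Sales | 47 ; Research | 99 ; Design | 42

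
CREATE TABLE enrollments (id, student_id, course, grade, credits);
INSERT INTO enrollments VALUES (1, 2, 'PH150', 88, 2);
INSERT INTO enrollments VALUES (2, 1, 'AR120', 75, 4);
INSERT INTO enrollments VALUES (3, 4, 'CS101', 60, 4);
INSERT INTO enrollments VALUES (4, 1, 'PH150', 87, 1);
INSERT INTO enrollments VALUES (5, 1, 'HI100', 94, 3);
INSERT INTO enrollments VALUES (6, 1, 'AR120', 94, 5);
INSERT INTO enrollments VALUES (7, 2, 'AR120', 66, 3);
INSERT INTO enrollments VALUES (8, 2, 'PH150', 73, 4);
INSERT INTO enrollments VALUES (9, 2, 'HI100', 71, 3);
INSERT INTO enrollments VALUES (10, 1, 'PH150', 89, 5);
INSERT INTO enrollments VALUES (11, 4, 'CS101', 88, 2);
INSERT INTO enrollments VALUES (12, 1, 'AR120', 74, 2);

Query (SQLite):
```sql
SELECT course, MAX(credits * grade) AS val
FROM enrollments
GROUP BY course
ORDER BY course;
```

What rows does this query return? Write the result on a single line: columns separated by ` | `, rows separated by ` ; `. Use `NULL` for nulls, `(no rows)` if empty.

For each row compute credits * grade.
Group by course; take MAX of the expression per group.
  AR120: ids {2, 6, 7, 12} → MAX(credits * grade)=470
  CS101: ids {3, 11} → MAX(credits * grade)=240
  HI100: ids {5, 9} → MAX(credits * grade)=282
  PH150: ids {1, 4, 8, 10} → MAX(credits * grade)=445

AR120 | 470 ; CS101 | 240 ; HI100 | 282 ; PH150 | 445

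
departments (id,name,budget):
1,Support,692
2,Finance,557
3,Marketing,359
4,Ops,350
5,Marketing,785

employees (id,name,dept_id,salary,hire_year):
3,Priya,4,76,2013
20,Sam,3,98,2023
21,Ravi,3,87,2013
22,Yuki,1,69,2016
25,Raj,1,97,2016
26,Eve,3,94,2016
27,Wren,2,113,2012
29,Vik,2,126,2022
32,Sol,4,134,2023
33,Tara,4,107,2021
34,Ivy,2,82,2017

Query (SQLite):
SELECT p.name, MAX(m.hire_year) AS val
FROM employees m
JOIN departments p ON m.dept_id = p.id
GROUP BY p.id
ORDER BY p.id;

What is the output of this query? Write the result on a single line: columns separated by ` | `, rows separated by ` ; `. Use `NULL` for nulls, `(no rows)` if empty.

Join each employees row to its departments via dept_id.
Group joined rows by departments.id; compute MAX(m.hire_year) per group.
  1: ids {22, 25} → MAX(m.hire_year)=2016
  2: ids {27, 29, 34} → MAX(m.hire_year)=2022
  3: ids {20, 21, 26} → MAX(m.hire_year)=2023
  4: ids {3, 32, 33} → MAX(m.hire_year)=2023

Support | 2016 ; Finance | 2022 ; Marketing | 2023 ; Ops | 2023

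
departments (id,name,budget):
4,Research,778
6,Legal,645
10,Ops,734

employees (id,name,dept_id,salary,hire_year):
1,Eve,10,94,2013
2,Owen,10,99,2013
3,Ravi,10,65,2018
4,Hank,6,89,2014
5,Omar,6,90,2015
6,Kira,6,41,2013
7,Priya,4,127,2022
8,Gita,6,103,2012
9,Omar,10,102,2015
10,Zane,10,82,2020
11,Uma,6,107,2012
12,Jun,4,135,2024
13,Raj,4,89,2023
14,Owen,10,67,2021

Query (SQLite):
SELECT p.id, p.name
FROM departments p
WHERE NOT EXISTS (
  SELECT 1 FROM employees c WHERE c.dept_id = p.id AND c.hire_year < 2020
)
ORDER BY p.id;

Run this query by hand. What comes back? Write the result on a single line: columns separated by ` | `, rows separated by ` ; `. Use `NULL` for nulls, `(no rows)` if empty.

4 | Research

For each departments row, check whether any employees with matching dept_id has hire_year < 2020.
Keep rows where that is false.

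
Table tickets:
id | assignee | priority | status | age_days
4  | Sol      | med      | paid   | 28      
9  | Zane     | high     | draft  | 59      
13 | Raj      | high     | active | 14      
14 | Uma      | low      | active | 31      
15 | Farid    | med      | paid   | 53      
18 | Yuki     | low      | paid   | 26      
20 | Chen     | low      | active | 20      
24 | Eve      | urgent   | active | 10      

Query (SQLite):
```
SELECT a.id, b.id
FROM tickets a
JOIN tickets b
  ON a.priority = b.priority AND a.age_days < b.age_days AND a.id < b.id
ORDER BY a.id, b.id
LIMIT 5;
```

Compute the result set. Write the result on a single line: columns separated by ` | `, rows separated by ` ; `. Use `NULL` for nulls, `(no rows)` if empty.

4 | 15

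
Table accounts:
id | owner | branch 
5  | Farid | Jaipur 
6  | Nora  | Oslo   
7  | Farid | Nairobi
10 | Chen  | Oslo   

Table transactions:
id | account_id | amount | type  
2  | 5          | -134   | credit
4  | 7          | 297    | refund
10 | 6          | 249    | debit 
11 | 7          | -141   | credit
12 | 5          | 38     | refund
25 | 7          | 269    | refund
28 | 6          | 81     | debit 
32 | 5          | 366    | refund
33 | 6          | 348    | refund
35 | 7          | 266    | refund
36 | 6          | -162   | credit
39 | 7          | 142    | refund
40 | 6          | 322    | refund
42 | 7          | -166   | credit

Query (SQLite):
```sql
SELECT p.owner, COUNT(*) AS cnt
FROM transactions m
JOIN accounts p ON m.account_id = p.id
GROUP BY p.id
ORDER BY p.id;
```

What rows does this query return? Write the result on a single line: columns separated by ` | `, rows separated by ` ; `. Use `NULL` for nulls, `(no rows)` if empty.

Join each transactions row to its accounts via account_id.
Group joined rows by accounts.id; compute COUNT(*) per group.
  5: ids {2, 12, 32} → COUNT(*)=3
  6: ids {10, 28, 33, 36, 40} → COUNT(*)=5
  7: ids {4, 11, 25, 35, 39, 42} → COUNT(*)=6

Farid | 3 ; Nora | 5 ; Farid | 6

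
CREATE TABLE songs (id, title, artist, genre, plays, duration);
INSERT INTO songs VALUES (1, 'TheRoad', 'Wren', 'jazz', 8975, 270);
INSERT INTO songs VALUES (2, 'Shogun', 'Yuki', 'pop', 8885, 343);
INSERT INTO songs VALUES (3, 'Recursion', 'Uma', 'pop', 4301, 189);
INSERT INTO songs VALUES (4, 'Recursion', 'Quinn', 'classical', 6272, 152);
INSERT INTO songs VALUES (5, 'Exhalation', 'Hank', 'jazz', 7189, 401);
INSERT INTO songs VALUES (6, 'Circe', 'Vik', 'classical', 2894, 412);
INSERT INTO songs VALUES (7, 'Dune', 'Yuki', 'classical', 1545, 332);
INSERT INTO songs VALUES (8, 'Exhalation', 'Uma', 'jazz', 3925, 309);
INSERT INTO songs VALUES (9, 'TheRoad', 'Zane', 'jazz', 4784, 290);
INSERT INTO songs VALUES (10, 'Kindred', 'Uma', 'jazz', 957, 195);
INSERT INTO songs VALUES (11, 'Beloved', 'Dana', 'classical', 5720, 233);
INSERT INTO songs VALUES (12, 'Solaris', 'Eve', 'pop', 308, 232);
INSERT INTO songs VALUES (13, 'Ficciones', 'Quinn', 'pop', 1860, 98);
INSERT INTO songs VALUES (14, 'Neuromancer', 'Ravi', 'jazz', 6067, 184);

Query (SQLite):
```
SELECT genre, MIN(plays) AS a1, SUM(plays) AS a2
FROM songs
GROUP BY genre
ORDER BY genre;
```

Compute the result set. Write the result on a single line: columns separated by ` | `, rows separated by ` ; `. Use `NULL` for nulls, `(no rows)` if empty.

Group songs by genre.
Per group compute: MIN(plays), SUM(plays).
  classical: ids {4, 6, 7, 11} → MIN(plays)=1545, SUM(plays)=16431
  jazz: ids {1, 5, 8, 9, 10, 14} → MIN(plays)=957, SUM(plays)=31897
  pop: ids {2, 3, 12, 13} → MIN(plays)=308, SUM(plays)=15354

classical | 1545 | 16431 ; jazz | 957 | 31897 ; pop | 308 | 15354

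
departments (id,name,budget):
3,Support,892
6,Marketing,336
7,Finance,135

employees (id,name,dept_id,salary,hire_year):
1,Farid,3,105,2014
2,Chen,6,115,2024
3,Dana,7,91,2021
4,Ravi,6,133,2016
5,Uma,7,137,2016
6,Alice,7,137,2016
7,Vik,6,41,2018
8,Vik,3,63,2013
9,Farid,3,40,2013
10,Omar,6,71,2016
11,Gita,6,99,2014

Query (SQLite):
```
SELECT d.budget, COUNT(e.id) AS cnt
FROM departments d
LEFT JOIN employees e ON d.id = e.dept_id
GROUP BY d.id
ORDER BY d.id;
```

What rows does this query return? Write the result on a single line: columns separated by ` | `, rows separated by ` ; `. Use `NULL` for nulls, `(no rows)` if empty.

892 | 3 ; 336 | 5 ; 135 | 3

LEFT JOIN keeps every departments row; unmatched ones get NULL for employees columns.
Group by departments.id and compute COUNT(e.id). COUNT(col) of an all-NULL group is 0.
  3: ids {1, 8, 9} → COUNT(e.id)=3
  6: ids {2, 4, 7, 10, 11} → COUNT(e.id)=5
  7: ids {3, 5, 6} → COUNT(e.id)=3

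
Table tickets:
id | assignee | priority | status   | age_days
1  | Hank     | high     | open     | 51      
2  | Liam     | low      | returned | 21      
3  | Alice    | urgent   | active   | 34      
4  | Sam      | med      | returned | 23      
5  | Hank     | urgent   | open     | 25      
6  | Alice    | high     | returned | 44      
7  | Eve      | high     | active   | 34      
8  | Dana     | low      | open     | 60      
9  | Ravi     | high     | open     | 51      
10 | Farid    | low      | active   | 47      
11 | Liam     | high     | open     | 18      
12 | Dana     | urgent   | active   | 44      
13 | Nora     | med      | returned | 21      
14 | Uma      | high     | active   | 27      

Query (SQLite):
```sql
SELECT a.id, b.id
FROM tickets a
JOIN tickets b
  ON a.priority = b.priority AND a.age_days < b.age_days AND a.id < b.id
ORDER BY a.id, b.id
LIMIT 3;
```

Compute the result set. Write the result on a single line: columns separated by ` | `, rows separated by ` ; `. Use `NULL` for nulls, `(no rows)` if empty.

2 | 8 ; 2 | 10 ; 3 | 12

Pairs (a,b) with same priority, a.age_days < b.age_days, a.id < b.id.
priority groups: high:{1,6,7,9,11,14} low:{2,8,10} med:{4,13} urgent:{3,5,12}
Ordered by (a.id, b.id); first 3.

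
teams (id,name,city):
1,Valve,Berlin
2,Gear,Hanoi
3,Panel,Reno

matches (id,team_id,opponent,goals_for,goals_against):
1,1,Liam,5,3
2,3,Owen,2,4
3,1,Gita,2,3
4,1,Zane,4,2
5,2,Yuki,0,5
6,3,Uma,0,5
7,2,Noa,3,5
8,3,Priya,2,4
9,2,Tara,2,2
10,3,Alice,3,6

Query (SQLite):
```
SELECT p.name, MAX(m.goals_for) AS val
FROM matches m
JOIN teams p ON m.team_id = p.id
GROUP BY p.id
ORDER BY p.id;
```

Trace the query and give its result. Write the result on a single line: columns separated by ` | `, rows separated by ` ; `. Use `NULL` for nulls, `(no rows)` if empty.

Valve | 5 ; Gear | 3 ; Panel | 3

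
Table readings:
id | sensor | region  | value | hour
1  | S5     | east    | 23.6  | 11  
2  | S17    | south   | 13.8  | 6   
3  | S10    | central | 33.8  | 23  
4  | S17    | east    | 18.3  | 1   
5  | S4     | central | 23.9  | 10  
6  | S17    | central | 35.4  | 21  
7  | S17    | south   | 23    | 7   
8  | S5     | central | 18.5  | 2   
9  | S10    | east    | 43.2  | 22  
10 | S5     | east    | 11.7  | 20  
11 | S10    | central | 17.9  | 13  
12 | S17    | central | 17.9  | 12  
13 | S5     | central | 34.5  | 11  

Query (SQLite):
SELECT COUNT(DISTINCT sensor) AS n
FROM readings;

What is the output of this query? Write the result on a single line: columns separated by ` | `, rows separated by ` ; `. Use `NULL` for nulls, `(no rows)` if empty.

4

Count distinct non-NULL sensor values.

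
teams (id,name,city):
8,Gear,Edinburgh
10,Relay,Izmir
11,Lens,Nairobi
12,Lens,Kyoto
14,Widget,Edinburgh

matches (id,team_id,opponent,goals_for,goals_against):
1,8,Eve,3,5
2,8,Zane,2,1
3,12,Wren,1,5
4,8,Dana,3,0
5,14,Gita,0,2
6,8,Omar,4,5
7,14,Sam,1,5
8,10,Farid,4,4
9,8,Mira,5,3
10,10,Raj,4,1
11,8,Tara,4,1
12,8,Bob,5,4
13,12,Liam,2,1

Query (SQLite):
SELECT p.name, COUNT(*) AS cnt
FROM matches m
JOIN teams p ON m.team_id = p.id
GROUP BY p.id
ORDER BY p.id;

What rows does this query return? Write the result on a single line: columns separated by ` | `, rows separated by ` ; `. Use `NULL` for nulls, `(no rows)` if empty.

Gear | 7 ; Relay | 2 ; Lens | 2 ; Widget | 2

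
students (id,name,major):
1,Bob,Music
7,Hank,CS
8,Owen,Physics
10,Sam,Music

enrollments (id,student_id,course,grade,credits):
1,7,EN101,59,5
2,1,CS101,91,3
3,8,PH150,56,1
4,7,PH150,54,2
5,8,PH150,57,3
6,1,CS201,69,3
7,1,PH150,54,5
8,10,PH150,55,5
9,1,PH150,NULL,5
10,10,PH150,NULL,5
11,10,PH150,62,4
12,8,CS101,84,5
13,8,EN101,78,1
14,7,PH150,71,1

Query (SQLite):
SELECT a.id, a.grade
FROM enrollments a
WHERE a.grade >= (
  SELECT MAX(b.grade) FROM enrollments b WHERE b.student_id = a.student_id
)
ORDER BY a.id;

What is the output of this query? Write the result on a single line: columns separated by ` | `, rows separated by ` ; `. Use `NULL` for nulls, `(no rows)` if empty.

2 | 91 ; 11 | 62 ; 12 | 84 ; 14 | 71

For each enrollments row a, compute MAX(grade) over rows sharing a.student_id.
Keep row a if a.grade >= that per-group MAX.
  student_id=1: MAX(grade) = 91
  student_id=7: MAX(grade) = 71
  student_id=8: MAX(grade) = 84
  student_id=10: MAX(grade) = 62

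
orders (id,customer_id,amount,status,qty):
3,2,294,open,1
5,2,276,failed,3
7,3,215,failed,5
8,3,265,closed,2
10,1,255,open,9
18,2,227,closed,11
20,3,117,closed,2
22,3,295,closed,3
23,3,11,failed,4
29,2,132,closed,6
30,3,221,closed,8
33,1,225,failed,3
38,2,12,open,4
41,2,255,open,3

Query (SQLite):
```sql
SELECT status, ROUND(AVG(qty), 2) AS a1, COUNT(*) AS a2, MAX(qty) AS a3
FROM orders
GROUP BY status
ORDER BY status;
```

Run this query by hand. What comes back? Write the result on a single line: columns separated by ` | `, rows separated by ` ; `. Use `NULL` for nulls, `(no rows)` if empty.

closed | 5.33 | 6 | 11 ; failed | 3.75 | 4 | 5 ; open | 4.25 | 4 | 9

Group orders by status.
Per group compute: ROUND(AVG(qty), 2), COUNT(*), MAX(qty).
  closed: ids {8, 18, 20, 22, 29, 30} → ROUND(AVG(qty), 2)=5.33, COUNT(*)=6, MAX(qty)=11
  failed: ids {5, 7, 23, 33} → ROUND(AVG(qty), 2)=3.75, COUNT(*)=4, MAX(qty)=5
  open: ids {3, 10, 38, 41} → ROUND(AVG(qty), 2)=4.25, COUNT(*)=4, MAX(qty)=9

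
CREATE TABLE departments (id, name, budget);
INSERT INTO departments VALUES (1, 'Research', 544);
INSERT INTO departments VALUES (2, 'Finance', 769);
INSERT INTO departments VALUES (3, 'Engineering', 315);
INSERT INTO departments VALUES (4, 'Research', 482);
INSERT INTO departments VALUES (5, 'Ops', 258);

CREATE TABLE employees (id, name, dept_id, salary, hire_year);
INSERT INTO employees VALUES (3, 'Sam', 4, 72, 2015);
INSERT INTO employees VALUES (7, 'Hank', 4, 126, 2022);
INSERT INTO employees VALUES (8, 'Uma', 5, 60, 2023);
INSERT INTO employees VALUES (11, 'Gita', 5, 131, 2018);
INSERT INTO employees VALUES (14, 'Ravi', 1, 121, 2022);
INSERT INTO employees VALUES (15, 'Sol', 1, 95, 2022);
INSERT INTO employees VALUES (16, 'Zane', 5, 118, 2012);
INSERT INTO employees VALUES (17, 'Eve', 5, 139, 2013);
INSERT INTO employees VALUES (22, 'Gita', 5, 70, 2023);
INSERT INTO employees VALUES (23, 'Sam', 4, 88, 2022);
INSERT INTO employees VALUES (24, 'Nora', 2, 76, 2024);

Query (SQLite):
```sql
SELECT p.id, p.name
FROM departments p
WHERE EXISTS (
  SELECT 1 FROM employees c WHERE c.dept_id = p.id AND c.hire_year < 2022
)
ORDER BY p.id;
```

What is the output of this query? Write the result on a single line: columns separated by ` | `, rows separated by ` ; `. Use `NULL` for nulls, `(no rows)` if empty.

4 | Research ; 5 | Ops

For each departments row, check whether any employees with matching dept_id has hire_year < 2022.
Keep rows where that is true.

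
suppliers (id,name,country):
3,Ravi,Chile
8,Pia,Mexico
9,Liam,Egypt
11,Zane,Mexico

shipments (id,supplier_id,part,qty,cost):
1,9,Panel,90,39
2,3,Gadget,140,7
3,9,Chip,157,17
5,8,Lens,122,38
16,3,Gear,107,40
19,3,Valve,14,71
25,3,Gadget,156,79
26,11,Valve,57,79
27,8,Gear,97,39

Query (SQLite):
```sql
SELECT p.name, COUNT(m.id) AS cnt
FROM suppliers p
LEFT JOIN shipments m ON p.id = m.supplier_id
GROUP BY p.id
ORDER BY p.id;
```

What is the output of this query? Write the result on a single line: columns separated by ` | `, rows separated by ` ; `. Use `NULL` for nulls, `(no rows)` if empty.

Ravi | 4 ; Pia | 2 ; Liam | 2 ; Zane | 1

LEFT JOIN keeps every suppliers row; unmatched ones get NULL for shipments columns.
Group by suppliers.id and compute COUNT(m.id). COUNT(col) of an all-NULL group is 0.
  3: ids {2, 16, 19, 25} → COUNT(m.id)=4
  8: ids {5, 27} → COUNT(m.id)=2
  9: ids {1, 3} → COUNT(m.id)=2
  11: ids {26} → COUNT(m.id)=1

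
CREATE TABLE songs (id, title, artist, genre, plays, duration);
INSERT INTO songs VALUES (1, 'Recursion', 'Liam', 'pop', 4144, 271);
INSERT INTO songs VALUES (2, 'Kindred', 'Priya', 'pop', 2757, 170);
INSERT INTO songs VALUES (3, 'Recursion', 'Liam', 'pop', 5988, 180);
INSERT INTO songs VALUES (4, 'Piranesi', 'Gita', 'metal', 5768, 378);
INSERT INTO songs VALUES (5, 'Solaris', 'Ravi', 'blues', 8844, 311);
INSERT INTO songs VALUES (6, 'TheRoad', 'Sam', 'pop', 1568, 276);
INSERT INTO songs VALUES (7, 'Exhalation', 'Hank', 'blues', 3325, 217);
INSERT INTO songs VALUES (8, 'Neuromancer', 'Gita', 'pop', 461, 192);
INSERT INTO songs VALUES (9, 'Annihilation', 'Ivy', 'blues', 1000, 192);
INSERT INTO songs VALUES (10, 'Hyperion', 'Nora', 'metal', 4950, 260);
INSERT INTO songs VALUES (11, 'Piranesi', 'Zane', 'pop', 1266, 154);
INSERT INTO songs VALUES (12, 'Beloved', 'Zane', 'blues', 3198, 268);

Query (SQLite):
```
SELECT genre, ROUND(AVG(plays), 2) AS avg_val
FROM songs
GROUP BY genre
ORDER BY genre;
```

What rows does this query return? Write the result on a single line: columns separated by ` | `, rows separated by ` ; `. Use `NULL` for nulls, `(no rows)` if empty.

blues | 4091.75 ; metal | 5359 ; pop | 2697.33

Partition songs by genre; compute ROUND(AVG(plays), 2) within each group.
  blues: ids {5, 7, 9, 12} → ROUND(AVG(plays), 2)=4091.75
  metal: ids {4, 10} → ROUND(AVG(plays), 2)=5359
  pop: ids {1, 2, 3, 6, 8, 11} → ROUND(AVG(plays), 2)=2697.33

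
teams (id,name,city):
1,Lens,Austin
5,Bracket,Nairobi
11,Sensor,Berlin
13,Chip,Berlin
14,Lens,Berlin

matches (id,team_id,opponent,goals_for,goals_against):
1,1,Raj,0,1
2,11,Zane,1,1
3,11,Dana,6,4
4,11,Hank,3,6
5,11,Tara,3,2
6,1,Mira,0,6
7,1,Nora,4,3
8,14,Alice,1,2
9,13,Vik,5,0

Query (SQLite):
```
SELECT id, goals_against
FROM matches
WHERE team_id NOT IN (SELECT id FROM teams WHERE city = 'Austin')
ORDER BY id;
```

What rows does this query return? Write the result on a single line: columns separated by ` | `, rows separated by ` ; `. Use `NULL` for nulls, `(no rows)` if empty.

2 | 1 ; 3 | 4 ; 4 | 6 ; 5 | 2 ; 8 | 2 ; 9 | 0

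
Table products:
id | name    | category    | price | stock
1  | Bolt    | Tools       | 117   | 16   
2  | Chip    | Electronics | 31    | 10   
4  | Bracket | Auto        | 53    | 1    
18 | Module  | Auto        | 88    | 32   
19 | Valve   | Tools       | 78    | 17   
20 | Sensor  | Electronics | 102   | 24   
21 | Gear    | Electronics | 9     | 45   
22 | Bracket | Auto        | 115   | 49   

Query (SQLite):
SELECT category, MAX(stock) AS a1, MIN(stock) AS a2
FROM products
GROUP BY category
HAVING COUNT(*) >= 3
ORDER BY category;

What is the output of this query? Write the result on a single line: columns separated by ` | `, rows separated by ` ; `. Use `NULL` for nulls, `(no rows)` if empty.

Auto | 49 | 1 ; Electronics | 45 | 10

Group products by category.
Per group compute: MAX(stock), MIN(stock).
HAVING: drop groups with fewer than 3 rows.
  Auto: ids {4, 18, 22} → MAX(stock)=49, MIN(stock)=1
  Electronics: ids {2, 20, 21} → MAX(stock)=45, MIN(stock)=10
  Tools: ids {1, 19} → MAX(stock)=17, MIN(stock)=16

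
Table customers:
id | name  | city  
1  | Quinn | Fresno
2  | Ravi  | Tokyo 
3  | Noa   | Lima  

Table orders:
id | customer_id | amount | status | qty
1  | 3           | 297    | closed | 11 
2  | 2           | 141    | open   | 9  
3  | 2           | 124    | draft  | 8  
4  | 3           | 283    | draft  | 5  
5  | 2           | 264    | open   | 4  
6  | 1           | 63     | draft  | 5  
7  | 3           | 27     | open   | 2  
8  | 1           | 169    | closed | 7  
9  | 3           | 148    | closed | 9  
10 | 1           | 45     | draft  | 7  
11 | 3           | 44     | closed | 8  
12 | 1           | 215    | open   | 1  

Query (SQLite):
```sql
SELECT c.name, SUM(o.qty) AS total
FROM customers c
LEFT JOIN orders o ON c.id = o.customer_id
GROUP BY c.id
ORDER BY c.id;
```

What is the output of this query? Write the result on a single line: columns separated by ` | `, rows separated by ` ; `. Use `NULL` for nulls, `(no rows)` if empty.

Quinn | 20 ; Ravi | 21 ; Noa | 35

LEFT JOIN keeps every customers row; unmatched ones get NULL for orders columns.
Group by customers.id and compute SUM(o.qty). SUM over an all-NULL group is NULL.
  1: ids {6, 8, 10, 12} → SUM(o.qty)=20
  2: ids {2, 3, 5} → SUM(o.qty)=21
  3: ids {1, 4, 7, 9, 11} → SUM(o.qty)=35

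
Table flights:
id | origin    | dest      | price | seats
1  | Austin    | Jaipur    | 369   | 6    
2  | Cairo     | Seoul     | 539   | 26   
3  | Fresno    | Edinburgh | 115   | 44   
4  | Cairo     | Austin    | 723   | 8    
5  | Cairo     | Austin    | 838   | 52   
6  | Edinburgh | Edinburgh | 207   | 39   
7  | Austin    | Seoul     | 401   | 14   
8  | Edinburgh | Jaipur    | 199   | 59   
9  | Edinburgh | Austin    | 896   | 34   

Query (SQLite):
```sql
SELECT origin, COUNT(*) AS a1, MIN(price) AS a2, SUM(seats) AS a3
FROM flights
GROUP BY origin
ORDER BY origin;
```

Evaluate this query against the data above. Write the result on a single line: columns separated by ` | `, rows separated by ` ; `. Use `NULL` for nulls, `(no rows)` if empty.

Group flights by origin.
Per group compute: COUNT(*), MIN(price), SUM(seats).
  Austin: ids {1, 7} → COUNT(*)=2, MIN(price)=369, SUM(seats)=20
  Cairo: ids {2, 4, 5} → COUNT(*)=3, MIN(price)=539, SUM(seats)=86
  Edinburgh: ids {6, 8, 9} → COUNT(*)=3, MIN(price)=199, SUM(seats)=132
  Fresno: ids {3} → COUNT(*)=1, MIN(price)=115, SUM(seats)=44

Austin | 2 | 369 | 20 ; Cairo | 3 | 539 | 86 ; Edinburgh | 3 | 199 | 132 ; Fresno | 1 | 115 | 44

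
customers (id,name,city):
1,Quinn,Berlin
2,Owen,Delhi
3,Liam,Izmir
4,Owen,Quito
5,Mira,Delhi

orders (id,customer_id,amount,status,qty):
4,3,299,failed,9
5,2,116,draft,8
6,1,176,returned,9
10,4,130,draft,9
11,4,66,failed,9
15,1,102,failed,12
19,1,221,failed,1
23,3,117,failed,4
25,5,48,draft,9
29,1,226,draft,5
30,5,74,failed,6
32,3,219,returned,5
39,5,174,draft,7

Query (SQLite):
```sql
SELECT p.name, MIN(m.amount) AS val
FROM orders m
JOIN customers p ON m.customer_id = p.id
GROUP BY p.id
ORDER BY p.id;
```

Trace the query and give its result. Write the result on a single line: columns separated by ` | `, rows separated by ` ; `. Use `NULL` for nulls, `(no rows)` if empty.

Quinn | 102 ; Owen | 116 ; Liam | 117 ; Owen | 66 ; Mira | 48

Join each orders row to its customers via customer_id.
Group joined rows by customers.id; compute MIN(m.amount) per group.
  1: ids {6, 15, 19, 29} → MIN(m.amount)=102
  2: ids {5} → MIN(m.amount)=116
  3: ids {4, 23, 32} → MIN(m.amount)=117
  4: ids {10, 11} → MIN(m.amount)=66
  5: ids {25, 30, 39} → MIN(m.amount)=48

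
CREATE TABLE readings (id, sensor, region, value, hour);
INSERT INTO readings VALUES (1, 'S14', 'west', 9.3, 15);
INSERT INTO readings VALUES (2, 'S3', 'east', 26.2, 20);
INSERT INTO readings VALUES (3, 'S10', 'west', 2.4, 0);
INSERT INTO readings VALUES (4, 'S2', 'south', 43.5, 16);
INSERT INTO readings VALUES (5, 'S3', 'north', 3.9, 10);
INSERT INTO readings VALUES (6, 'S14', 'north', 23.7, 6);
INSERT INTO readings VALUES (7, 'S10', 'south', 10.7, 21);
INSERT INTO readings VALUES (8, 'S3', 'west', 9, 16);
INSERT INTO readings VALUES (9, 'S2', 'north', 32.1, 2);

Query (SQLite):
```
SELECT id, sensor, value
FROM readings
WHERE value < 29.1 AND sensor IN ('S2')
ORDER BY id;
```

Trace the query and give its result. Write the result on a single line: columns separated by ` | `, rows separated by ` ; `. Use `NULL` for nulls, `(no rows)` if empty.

(no rows)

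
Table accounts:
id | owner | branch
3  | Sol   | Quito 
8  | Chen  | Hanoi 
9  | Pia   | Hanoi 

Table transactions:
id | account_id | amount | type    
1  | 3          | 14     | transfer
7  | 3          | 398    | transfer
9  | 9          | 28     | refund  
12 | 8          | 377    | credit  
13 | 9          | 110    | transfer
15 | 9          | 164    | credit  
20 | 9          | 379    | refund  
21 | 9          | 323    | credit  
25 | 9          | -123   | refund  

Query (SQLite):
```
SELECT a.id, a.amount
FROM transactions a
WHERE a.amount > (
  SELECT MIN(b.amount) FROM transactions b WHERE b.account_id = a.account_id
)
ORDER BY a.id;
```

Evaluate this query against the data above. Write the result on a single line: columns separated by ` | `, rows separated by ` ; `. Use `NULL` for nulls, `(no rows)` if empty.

For each transactions row a, compute MIN(amount) over rows sharing a.account_id.
Keep row a if a.amount > that per-group MIN.
  account_id=3: MIN(amount) = 14
  account_id=8: MIN(amount) = 377
  account_id=9: MIN(amount) = -123

7 | 398 ; 9 | 28 ; 13 | 110 ; 15 | 164 ; 20 | 379 ; 21 | 323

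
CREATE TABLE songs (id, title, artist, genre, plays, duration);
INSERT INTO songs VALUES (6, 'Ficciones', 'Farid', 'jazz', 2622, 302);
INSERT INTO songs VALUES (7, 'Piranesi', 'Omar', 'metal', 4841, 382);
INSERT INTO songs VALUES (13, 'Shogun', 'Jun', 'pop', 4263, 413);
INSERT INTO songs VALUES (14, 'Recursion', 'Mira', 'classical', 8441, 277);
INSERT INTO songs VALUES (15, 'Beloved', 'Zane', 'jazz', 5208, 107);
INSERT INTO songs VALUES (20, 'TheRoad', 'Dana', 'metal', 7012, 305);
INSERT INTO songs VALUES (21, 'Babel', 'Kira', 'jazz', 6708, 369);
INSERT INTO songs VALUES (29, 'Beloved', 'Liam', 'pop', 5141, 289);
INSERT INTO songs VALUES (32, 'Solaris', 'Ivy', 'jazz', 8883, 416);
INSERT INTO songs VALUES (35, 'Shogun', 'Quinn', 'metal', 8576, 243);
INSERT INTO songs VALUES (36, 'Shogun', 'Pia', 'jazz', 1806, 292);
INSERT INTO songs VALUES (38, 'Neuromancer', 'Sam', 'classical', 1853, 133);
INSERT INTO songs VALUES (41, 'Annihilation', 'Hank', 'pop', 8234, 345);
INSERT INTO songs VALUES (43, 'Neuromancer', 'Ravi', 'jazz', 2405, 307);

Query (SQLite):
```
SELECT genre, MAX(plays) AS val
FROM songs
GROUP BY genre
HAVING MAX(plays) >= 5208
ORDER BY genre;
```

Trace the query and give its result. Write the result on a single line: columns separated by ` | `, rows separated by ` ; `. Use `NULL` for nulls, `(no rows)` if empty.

classical | 8441 ; jazz | 8883 ; metal | 8576 ; pop | 8234

Partition songs by genre; compute MAX(plays) within each group.
HAVING: keep groups where MAX(plays) >= 5208.
  classical: ids {14, 38} → MAX(plays)=8441
  jazz: ids {6, 15, 21, 32, 36, 43} → MAX(plays)=8883
  metal: ids {7, 20, 35} → MAX(plays)=8576
  pop: ids {13, 29, 41} → MAX(plays)=8234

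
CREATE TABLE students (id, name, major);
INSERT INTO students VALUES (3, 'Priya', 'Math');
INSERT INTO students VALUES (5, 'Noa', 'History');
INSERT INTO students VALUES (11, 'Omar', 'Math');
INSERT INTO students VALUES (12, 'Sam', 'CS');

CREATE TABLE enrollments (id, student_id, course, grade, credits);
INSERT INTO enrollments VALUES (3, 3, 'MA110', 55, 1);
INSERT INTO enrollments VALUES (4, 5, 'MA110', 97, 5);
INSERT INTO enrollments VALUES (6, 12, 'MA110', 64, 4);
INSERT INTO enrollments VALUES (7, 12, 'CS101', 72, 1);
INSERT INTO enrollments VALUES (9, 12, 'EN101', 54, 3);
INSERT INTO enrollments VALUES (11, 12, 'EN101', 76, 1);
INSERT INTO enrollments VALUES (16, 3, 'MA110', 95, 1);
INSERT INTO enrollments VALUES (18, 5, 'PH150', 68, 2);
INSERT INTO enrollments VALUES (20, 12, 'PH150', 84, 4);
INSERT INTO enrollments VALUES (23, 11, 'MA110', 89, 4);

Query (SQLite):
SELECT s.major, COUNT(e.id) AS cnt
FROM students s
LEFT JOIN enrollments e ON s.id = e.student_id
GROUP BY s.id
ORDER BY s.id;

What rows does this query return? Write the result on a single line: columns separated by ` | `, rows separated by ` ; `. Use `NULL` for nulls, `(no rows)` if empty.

LEFT JOIN keeps every students row; unmatched ones get NULL for enrollments columns.
Group by students.id and compute COUNT(e.id). COUNT(col) of an all-NULL group is 0.
  3: ids {3, 16} → COUNT(e.id)=2
  5: ids {4, 18} → COUNT(e.id)=2
  11: ids {23} → COUNT(e.id)=1
  12: ids {6, 7, 9, 11, 20} → COUNT(e.id)=5

Math | 2 ; History | 2 ; Math | 1 ; CS | 5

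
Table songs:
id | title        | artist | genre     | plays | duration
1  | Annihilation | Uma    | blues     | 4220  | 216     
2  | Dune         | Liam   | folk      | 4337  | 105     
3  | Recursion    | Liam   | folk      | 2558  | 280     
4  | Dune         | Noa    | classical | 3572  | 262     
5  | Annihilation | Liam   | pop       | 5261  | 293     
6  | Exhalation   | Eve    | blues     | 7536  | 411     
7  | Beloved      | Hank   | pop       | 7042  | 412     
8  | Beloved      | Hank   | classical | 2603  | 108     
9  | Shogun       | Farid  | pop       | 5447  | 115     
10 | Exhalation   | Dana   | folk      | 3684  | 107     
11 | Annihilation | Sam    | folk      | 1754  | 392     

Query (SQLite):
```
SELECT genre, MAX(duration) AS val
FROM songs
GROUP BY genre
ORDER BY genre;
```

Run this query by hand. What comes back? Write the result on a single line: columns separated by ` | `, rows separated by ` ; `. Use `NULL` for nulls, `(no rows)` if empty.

blues | 411 ; classical | 262 ; folk | 392 ; pop | 412

Partition songs by genre; compute MAX(duration) within each group.
  blues: ids {1, 6} → MAX(duration)=411
  classical: ids {4, 8} → MAX(duration)=262
  folk: ids {2, 3, 10, 11} → MAX(duration)=392
  pop: ids {5, 7, 9} → MAX(duration)=412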